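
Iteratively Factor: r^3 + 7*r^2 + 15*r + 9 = (r + 3)*(r^2 + 4*r + 3) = (r + 1)*(r + 3)*(r + 3)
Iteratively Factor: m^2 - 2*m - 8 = (m + 2)*(m - 4)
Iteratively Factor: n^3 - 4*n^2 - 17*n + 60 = (n + 4)*(n^2 - 8*n + 15) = (n - 3)*(n + 4)*(n - 5)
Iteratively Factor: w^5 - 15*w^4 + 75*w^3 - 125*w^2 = (w)*(w^4 - 15*w^3 + 75*w^2 - 125*w) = w^2*(w^3 - 15*w^2 + 75*w - 125) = w^2*(w - 5)*(w^2 - 10*w + 25) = w^2*(w - 5)^2*(w - 5)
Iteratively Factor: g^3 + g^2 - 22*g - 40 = (g + 4)*(g^2 - 3*g - 10) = (g - 5)*(g + 4)*(g + 2)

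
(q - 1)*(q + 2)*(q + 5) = q^3 + 6*q^2 + 3*q - 10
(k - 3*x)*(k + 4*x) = k^2 + k*x - 12*x^2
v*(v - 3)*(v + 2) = v^3 - v^2 - 6*v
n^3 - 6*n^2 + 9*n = n*(n - 3)^2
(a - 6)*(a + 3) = a^2 - 3*a - 18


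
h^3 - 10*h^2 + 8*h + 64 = (h - 8)*(h - 4)*(h + 2)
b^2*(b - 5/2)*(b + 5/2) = b^4 - 25*b^2/4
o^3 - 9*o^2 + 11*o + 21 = (o - 7)*(o - 3)*(o + 1)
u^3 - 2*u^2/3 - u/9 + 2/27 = (u - 2/3)*(u - 1/3)*(u + 1/3)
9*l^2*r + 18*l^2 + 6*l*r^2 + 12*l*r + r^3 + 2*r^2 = (3*l + r)^2*(r + 2)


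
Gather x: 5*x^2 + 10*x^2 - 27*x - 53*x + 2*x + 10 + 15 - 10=15*x^2 - 78*x + 15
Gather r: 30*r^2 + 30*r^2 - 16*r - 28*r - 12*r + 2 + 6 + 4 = 60*r^2 - 56*r + 12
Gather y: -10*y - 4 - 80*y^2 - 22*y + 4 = -80*y^2 - 32*y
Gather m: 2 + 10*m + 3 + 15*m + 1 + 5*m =30*m + 6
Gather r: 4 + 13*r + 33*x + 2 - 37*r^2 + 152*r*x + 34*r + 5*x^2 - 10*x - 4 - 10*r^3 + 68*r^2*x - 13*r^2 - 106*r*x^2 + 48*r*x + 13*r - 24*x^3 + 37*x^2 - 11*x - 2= -10*r^3 + r^2*(68*x - 50) + r*(-106*x^2 + 200*x + 60) - 24*x^3 + 42*x^2 + 12*x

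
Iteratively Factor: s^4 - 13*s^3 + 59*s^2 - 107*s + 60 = (s - 3)*(s^3 - 10*s^2 + 29*s - 20) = (s - 4)*(s - 3)*(s^2 - 6*s + 5) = (s - 4)*(s - 3)*(s - 1)*(s - 5)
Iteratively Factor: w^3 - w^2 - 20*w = (w)*(w^2 - w - 20) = w*(w + 4)*(w - 5)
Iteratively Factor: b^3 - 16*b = (b - 4)*(b^2 + 4*b) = (b - 4)*(b + 4)*(b)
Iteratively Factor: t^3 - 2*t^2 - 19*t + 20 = (t - 5)*(t^2 + 3*t - 4) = (t - 5)*(t + 4)*(t - 1)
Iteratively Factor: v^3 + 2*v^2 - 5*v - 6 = (v + 3)*(v^2 - v - 2) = (v - 2)*(v + 3)*(v + 1)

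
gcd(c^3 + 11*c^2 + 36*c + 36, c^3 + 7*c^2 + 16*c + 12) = c^2 + 5*c + 6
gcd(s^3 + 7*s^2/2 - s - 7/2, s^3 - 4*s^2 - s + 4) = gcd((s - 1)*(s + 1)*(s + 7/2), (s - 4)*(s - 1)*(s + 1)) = s^2 - 1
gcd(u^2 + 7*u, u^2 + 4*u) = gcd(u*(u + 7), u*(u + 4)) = u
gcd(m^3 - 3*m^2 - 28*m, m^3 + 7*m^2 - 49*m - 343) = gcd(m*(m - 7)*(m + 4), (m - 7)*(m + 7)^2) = m - 7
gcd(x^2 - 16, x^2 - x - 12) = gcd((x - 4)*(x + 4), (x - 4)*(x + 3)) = x - 4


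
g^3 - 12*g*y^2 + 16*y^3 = (g - 2*y)^2*(g + 4*y)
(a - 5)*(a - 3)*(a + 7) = a^3 - a^2 - 41*a + 105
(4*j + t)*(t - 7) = 4*j*t - 28*j + t^2 - 7*t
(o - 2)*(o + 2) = o^2 - 4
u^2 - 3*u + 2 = (u - 2)*(u - 1)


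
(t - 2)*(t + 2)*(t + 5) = t^3 + 5*t^2 - 4*t - 20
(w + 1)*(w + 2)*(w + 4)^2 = w^4 + 11*w^3 + 42*w^2 + 64*w + 32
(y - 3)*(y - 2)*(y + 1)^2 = y^4 - 3*y^3 - 3*y^2 + 7*y + 6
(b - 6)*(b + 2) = b^2 - 4*b - 12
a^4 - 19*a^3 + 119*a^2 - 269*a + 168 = (a - 8)*(a - 7)*(a - 3)*(a - 1)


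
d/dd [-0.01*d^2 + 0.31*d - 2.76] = 0.31 - 0.02*d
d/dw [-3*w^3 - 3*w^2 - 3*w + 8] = -9*w^2 - 6*w - 3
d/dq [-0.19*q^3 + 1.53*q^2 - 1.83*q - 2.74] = -0.57*q^2 + 3.06*q - 1.83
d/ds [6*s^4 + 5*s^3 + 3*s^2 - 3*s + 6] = 24*s^3 + 15*s^2 + 6*s - 3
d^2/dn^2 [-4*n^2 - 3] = -8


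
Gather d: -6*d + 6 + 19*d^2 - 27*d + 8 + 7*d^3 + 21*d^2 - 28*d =7*d^3 + 40*d^2 - 61*d + 14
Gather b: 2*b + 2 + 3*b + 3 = 5*b + 5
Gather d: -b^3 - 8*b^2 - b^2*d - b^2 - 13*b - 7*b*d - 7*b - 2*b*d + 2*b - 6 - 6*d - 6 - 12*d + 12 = -b^3 - 9*b^2 - 18*b + d*(-b^2 - 9*b - 18)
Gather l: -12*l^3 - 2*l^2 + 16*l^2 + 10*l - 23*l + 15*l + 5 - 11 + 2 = -12*l^3 + 14*l^2 + 2*l - 4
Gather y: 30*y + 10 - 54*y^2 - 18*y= -54*y^2 + 12*y + 10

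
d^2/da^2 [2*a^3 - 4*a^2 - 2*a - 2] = 12*a - 8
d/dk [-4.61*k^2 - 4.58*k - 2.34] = -9.22*k - 4.58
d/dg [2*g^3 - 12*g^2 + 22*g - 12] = 6*g^2 - 24*g + 22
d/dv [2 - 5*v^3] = -15*v^2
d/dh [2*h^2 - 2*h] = 4*h - 2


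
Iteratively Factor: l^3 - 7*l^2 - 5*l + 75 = (l - 5)*(l^2 - 2*l - 15) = (l - 5)^2*(l + 3)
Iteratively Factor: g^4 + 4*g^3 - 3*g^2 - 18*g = (g - 2)*(g^3 + 6*g^2 + 9*g) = (g - 2)*(g + 3)*(g^2 + 3*g) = (g - 2)*(g + 3)^2*(g)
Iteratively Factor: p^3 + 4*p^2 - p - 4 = (p + 4)*(p^2 - 1) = (p + 1)*(p + 4)*(p - 1)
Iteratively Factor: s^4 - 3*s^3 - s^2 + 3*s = (s + 1)*(s^3 - 4*s^2 + 3*s) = s*(s + 1)*(s^2 - 4*s + 3) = s*(s - 1)*(s + 1)*(s - 3)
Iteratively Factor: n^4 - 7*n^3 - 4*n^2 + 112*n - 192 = (n + 4)*(n^3 - 11*n^2 + 40*n - 48) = (n - 4)*(n + 4)*(n^2 - 7*n + 12) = (n - 4)^2*(n + 4)*(n - 3)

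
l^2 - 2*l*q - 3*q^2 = (l - 3*q)*(l + q)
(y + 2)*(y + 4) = y^2 + 6*y + 8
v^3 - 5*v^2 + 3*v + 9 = (v - 3)^2*(v + 1)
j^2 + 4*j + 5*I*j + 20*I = (j + 4)*(j + 5*I)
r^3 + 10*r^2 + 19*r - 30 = (r - 1)*(r + 5)*(r + 6)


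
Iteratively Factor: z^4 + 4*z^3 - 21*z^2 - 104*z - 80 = (z + 1)*(z^3 + 3*z^2 - 24*z - 80) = (z - 5)*(z + 1)*(z^2 + 8*z + 16) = (z - 5)*(z + 1)*(z + 4)*(z + 4)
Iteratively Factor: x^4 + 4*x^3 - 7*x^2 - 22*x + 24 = (x + 3)*(x^3 + x^2 - 10*x + 8) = (x - 2)*(x + 3)*(x^2 + 3*x - 4) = (x - 2)*(x + 3)*(x + 4)*(x - 1)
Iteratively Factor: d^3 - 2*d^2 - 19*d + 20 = (d - 5)*(d^2 + 3*d - 4) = (d - 5)*(d - 1)*(d + 4)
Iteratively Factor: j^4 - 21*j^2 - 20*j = (j - 5)*(j^3 + 5*j^2 + 4*j) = j*(j - 5)*(j^2 + 5*j + 4) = j*(j - 5)*(j + 4)*(j + 1)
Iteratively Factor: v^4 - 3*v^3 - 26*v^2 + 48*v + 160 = (v + 4)*(v^3 - 7*v^2 + 2*v + 40) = (v - 5)*(v + 4)*(v^2 - 2*v - 8) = (v - 5)*(v + 2)*(v + 4)*(v - 4)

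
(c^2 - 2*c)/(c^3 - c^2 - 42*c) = (2 - c)/(-c^2 + c + 42)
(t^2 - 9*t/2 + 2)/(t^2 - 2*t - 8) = (t - 1/2)/(t + 2)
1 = 1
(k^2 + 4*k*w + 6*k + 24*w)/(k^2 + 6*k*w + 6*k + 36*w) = (k + 4*w)/(k + 6*w)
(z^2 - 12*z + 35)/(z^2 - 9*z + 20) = (z - 7)/(z - 4)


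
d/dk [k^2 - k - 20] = 2*k - 1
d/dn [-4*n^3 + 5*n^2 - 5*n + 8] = -12*n^2 + 10*n - 5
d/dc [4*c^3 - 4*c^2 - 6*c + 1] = 12*c^2 - 8*c - 6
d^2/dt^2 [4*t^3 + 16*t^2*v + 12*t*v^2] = 24*t + 32*v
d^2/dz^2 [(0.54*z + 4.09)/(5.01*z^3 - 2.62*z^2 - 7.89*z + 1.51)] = (81.324324*z^5 + 1189.38402*z^4 - 808.873764*z^3 - 850.608678*z^2 + 334.456506*z + 554.450906)/(125.751501*z^9 - 197.286786*z^8 - 490.947435*z^7 + 717.113033*z^6 + 654.245343*z^5 - 816.337608*z^4 - 269.612658*z^3 + 264.080427*z^2 - 53.969967*z + 3.442951)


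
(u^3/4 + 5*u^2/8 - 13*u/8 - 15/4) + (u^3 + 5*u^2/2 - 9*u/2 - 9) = 5*u^3/4 + 25*u^2/8 - 49*u/8 - 51/4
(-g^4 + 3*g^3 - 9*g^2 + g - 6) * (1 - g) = g^5 - 4*g^4 + 12*g^3 - 10*g^2 + 7*g - 6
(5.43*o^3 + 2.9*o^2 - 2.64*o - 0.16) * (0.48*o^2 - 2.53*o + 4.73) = 2.6064*o^5 - 12.3459*o^4 + 17.0797*o^3 + 20.3194*o^2 - 12.0824*o - 0.7568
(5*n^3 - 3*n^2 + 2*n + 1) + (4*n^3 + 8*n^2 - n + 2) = 9*n^3 + 5*n^2 + n + 3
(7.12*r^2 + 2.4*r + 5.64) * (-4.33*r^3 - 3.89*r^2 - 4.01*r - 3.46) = -30.8296*r^5 - 38.0888*r^4 - 62.3084*r^3 - 56.1988*r^2 - 30.9204*r - 19.5144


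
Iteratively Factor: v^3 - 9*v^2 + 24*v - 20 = (v - 5)*(v^2 - 4*v + 4) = (v - 5)*(v - 2)*(v - 2)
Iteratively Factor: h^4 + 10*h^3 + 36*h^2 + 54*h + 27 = (h + 3)*(h^3 + 7*h^2 + 15*h + 9) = (h + 3)^2*(h^2 + 4*h + 3) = (h + 1)*(h + 3)^2*(h + 3)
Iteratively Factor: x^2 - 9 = (x - 3)*(x + 3)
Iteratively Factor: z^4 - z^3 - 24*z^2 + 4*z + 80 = (z - 5)*(z^3 + 4*z^2 - 4*z - 16) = (z - 5)*(z + 4)*(z^2 - 4) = (z - 5)*(z - 2)*(z + 4)*(z + 2)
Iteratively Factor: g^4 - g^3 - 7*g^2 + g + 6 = (g + 1)*(g^3 - 2*g^2 - 5*g + 6) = (g - 3)*(g + 1)*(g^2 + g - 2) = (g - 3)*(g - 1)*(g + 1)*(g + 2)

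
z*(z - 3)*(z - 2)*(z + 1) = z^4 - 4*z^3 + z^2 + 6*z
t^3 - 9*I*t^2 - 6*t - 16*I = (t - 8*I)*(t - 2*I)*(t + I)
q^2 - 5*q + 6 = (q - 3)*(q - 2)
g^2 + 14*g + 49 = (g + 7)^2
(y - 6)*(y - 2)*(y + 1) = y^3 - 7*y^2 + 4*y + 12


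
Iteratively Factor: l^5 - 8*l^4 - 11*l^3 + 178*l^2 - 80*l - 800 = (l - 4)*(l^4 - 4*l^3 - 27*l^2 + 70*l + 200) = (l - 5)*(l - 4)*(l^3 + l^2 - 22*l - 40) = (l - 5)*(l - 4)*(l + 4)*(l^2 - 3*l - 10) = (l - 5)^2*(l - 4)*(l + 4)*(l + 2)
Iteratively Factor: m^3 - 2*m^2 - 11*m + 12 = (m - 4)*(m^2 + 2*m - 3) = (m - 4)*(m + 3)*(m - 1)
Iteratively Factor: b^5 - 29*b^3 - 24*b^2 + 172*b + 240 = (b - 3)*(b^4 + 3*b^3 - 20*b^2 - 84*b - 80) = (b - 3)*(b + 2)*(b^3 + b^2 - 22*b - 40) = (b - 3)*(b + 2)^2*(b^2 - b - 20) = (b - 5)*(b - 3)*(b + 2)^2*(b + 4)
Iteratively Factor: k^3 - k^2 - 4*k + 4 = (k + 2)*(k^2 - 3*k + 2) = (k - 2)*(k + 2)*(k - 1)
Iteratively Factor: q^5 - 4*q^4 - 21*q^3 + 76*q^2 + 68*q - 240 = (q - 3)*(q^4 - q^3 - 24*q^2 + 4*q + 80) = (q - 3)*(q + 4)*(q^3 - 5*q^2 - 4*q + 20) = (q - 5)*(q - 3)*(q + 4)*(q^2 - 4) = (q - 5)*(q - 3)*(q + 2)*(q + 4)*(q - 2)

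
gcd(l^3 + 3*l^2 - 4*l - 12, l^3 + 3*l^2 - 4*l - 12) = l^3 + 3*l^2 - 4*l - 12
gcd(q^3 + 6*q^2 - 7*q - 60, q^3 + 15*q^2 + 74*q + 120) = q^2 + 9*q + 20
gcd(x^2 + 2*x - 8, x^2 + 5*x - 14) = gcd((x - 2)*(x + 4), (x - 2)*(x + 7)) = x - 2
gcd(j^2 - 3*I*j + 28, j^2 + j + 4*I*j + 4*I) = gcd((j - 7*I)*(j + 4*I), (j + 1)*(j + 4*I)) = j + 4*I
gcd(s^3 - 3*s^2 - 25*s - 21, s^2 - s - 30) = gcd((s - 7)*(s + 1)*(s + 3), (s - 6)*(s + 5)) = 1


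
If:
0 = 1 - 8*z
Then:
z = 1/8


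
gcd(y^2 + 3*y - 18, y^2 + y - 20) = 1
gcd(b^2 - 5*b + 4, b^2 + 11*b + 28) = 1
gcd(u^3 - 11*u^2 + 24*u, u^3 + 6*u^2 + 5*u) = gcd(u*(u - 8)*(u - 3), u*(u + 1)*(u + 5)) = u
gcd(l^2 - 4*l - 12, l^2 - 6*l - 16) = l + 2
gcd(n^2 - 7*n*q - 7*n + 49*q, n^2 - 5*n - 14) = n - 7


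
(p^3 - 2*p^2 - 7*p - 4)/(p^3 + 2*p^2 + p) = (p - 4)/p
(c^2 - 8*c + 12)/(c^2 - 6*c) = (c - 2)/c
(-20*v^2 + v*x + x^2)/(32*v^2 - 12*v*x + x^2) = (5*v + x)/(-8*v + x)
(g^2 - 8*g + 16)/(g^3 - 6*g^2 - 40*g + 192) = (g - 4)/(g^2 - 2*g - 48)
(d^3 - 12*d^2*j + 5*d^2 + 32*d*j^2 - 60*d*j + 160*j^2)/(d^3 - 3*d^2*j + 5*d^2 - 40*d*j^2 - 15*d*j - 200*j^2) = (d - 4*j)/(d + 5*j)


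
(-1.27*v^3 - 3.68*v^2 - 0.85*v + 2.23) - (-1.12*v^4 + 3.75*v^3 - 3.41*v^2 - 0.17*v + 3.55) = 1.12*v^4 - 5.02*v^3 - 0.27*v^2 - 0.68*v - 1.32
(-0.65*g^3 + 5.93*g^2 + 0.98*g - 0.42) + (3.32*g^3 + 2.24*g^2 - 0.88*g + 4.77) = 2.67*g^3 + 8.17*g^2 + 0.1*g + 4.35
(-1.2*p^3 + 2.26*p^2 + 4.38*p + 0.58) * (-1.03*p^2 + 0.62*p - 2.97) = 1.236*p^5 - 3.0718*p^4 + 0.453799999999999*p^3 - 4.594*p^2 - 12.649*p - 1.7226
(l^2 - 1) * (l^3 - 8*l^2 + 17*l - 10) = l^5 - 8*l^4 + 16*l^3 - 2*l^2 - 17*l + 10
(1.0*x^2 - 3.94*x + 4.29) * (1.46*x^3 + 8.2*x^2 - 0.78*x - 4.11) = 1.46*x^5 + 2.4476*x^4 - 26.8246*x^3 + 34.1412*x^2 + 12.8472*x - 17.6319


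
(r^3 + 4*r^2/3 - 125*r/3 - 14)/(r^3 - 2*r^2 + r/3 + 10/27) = 9*(r^2 + r - 42)/(9*r^2 - 21*r + 10)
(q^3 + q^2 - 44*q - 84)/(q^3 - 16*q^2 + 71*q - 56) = (q^2 + 8*q + 12)/(q^2 - 9*q + 8)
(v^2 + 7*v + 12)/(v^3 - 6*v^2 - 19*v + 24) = (v + 4)/(v^2 - 9*v + 8)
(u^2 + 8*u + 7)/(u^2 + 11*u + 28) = (u + 1)/(u + 4)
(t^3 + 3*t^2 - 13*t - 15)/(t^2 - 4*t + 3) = (t^2 + 6*t + 5)/(t - 1)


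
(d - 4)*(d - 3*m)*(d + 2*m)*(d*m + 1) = d^4*m - d^3*m^2 - 4*d^3*m + d^3 - 6*d^2*m^3 + 4*d^2*m^2 - d^2*m - 4*d^2 + 24*d*m^3 - 6*d*m^2 + 4*d*m + 24*m^2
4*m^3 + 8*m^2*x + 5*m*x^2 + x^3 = (m + x)*(2*m + x)^2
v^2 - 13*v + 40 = (v - 8)*(v - 5)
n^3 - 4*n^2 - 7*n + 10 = (n - 5)*(n - 1)*(n + 2)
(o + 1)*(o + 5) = o^2 + 6*o + 5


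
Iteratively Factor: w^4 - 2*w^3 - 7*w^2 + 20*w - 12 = (w - 1)*(w^3 - w^2 - 8*w + 12) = (w - 1)*(w + 3)*(w^2 - 4*w + 4) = (w - 2)*(w - 1)*(w + 3)*(w - 2)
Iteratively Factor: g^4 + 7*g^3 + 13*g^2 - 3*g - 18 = (g + 3)*(g^3 + 4*g^2 + g - 6) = (g + 2)*(g + 3)*(g^2 + 2*g - 3) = (g + 2)*(g + 3)^2*(g - 1)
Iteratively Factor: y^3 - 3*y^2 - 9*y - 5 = (y + 1)*(y^2 - 4*y - 5) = (y - 5)*(y + 1)*(y + 1)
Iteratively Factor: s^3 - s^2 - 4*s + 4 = (s - 1)*(s^2 - 4) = (s - 1)*(s + 2)*(s - 2)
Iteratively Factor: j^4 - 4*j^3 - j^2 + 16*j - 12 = (j - 1)*(j^3 - 3*j^2 - 4*j + 12) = (j - 3)*(j - 1)*(j^2 - 4) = (j - 3)*(j - 1)*(j + 2)*(j - 2)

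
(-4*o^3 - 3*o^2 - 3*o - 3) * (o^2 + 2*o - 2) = -4*o^5 - 11*o^4 - o^3 - 3*o^2 + 6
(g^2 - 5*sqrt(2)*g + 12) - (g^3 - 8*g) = -g^3 + g^2 - 5*sqrt(2)*g + 8*g + 12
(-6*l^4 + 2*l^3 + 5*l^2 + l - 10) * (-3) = 18*l^4 - 6*l^3 - 15*l^2 - 3*l + 30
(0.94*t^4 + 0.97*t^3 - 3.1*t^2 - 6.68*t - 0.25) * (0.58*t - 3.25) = 0.5452*t^5 - 2.4924*t^4 - 4.9505*t^3 + 6.2006*t^2 + 21.565*t + 0.8125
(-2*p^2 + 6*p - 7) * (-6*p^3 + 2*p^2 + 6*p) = 12*p^5 - 40*p^4 + 42*p^3 + 22*p^2 - 42*p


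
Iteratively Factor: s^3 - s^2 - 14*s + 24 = (s + 4)*(s^2 - 5*s + 6) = (s - 3)*(s + 4)*(s - 2)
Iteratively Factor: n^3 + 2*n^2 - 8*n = (n)*(n^2 + 2*n - 8) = n*(n - 2)*(n + 4)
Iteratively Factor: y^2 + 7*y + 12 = (y + 4)*(y + 3)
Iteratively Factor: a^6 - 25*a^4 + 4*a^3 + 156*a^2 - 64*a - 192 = (a - 4)*(a^5 + 4*a^4 - 9*a^3 - 32*a^2 + 28*a + 48) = (a - 4)*(a + 1)*(a^4 + 3*a^3 - 12*a^2 - 20*a + 48) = (a - 4)*(a - 2)*(a + 1)*(a^3 + 5*a^2 - 2*a - 24) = (a - 4)*(a - 2)^2*(a + 1)*(a^2 + 7*a + 12) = (a - 4)*(a - 2)^2*(a + 1)*(a + 3)*(a + 4)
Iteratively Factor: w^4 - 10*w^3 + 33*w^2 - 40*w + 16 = (w - 1)*(w^3 - 9*w^2 + 24*w - 16) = (w - 4)*(w - 1)*(w^2 - 5*w + 4) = (w - 4)*(w - 1)^2*(w - 4)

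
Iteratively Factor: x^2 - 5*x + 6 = (x - 3)*(x - 2)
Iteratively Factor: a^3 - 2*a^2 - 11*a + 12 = (a - 1)*(a^2 - a - 12) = (a - 4)*(a - 1)*(a + 3)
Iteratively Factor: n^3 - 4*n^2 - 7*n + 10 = (n - 1)*(n^2 - 3*n - 10) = (n - 5)*(n - 1)*(n + 2)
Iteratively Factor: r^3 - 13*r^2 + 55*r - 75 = (r - 5)*(r^2 - 8*r + 15) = (r - 5)^2*(r - 3)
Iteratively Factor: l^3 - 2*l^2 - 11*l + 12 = (l - 1)*(l^2 - l - 12) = (l - 4)*(l - 1)*(l + 3)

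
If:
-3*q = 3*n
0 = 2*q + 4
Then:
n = 2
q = -2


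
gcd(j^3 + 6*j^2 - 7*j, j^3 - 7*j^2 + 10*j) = j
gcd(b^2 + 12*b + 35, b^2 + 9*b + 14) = b + 7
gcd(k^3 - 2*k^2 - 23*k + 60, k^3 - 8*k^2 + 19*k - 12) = k^2 - 7*k + 12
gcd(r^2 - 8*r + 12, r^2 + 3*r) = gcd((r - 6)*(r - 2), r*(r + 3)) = 1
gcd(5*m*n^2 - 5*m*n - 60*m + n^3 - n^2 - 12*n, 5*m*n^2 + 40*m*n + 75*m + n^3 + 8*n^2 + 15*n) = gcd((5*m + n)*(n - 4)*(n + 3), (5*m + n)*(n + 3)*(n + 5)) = 5*m*n + 15*m + n^2 + 3*n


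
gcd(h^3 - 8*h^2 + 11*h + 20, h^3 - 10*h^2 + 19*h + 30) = h^2 - 4*h - 5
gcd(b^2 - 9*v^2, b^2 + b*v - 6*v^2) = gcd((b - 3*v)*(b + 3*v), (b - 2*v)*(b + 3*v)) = b + 3*v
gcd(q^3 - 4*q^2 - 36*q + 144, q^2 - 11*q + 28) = q - 4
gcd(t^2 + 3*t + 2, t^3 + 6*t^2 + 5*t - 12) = 1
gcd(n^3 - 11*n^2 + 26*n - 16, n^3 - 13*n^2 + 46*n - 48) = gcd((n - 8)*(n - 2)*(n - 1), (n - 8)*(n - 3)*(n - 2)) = n^2 - 10*n + 16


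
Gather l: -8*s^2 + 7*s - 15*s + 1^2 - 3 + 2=-8*s^2 - 8*s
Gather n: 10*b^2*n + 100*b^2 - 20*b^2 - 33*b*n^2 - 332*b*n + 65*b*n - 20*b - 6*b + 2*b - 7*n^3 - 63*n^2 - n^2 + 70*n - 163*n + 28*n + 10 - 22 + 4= 80*b^2 - 24*b - 7*n^3 + n^2*(-33*b - 64) + n*(10*b^2 - 267*b - 65) - 8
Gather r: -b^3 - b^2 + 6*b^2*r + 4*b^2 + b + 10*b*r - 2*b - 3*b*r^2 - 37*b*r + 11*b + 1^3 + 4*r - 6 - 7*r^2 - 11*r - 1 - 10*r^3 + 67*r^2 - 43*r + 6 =-b^3 + 3*b^2 + 10*b - 10*r^3 + r^2*(60 - 3*b) + r*(6*b^2 - 27*b - 50)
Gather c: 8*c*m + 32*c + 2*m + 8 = c*(8*m + 32) + 2*m + 8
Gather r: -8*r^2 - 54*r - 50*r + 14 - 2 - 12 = -8*r^2 - 104*r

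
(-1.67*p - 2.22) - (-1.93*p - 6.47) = 0.26*p + 4.25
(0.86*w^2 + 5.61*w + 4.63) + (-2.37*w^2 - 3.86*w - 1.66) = -1.51*w^2 + 1.75*w + 2.97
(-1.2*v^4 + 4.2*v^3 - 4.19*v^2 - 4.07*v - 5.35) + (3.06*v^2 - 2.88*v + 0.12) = -1.2*v^4 + 4.2*v^3 - 1.13*v^2 - 6.95*v - 5.23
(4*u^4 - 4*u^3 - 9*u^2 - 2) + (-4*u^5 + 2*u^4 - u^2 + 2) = -4*u^5 + 6*u^4 - 4*u^3 - 10*u^2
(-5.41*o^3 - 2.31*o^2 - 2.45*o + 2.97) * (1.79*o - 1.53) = -9.6839*o^4 + 4.1424*o^3 - 0.8512*o^2 + 9.0648*o - 4.5441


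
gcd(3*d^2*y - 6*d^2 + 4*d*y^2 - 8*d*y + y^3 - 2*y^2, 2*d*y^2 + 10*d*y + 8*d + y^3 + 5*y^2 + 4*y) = 1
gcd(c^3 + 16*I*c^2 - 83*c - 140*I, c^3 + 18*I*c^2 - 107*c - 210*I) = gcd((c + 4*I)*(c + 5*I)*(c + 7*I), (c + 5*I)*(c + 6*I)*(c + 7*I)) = c^2 + 12*I*c - 35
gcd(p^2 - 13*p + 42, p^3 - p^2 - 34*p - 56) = p - 7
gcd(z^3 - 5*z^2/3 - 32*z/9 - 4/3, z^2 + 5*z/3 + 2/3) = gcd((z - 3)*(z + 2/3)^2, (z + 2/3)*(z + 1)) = z + 2/3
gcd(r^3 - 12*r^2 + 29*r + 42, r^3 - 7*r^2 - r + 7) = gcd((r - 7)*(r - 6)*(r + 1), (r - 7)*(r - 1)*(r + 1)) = r^2 - 6*r - 7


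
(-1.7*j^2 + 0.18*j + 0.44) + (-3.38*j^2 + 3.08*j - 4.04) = -5.08*j^2 + 3.26*j - 3.6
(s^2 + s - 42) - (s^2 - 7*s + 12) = 8*s - 54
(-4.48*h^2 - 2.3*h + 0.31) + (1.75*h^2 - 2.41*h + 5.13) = -2.73*h^2 - 4.71*h + 5.44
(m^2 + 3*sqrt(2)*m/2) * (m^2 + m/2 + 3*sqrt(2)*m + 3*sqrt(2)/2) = m^4 + m^3/2 + 9*sqrt(2)*m^3/2 + 9*sqrt(2)*m^2/4 + 9*m^2 + 9*m/2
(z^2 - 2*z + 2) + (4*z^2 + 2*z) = 5*z^2 + 2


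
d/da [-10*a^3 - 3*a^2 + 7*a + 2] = -30*a^2 - 6*a + 7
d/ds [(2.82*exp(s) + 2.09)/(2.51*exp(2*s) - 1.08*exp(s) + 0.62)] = (-7.0782*exp(2*s) - 10.4918*exp(s) + 4.0056)*exp(s)/(6.3001*exp(4*s) - 5.4216*exp(3*s) + 4.2788*exp(2*s) - 1.3392*exp(s) + 0.3844)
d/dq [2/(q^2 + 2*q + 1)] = 4*(-q - 1)/(q^2 + 2*q + 1)^2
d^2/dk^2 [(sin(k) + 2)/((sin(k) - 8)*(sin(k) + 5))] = -(sin(k)^5 + 11*sin(k)^4 + 220*sin(k)^3 + 206*sin(k)^2 + 1156*sin(k) + 44)/((sin(k) - 8)^3*(sin(k) + 5)^3)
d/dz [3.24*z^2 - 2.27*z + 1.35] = 6.48*z - 2.27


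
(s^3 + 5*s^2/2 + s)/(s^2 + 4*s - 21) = s*(2*s^2 + 5*s + 2)/(2*(s^2 + 4*s - 21))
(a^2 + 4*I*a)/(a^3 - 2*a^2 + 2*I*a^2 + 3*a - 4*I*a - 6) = a*(a + 4*I)/(a^3 + 2*a^2*(-1 + I) + a*(3 - 4*I) - 6)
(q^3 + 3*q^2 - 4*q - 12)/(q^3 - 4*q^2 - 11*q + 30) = (q + 2)/(q - 5)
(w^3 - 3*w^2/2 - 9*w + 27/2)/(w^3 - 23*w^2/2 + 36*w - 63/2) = (w + 3)/(w - 7)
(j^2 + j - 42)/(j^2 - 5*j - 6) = (j + 7)/(j + 1)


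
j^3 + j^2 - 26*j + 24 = (j - 4)*(j - 1)*(j + 6)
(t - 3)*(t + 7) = t^2 + 4*t - 21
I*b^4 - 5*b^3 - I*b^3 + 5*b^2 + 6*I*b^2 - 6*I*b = b*(b - I)*(b + 6*I)*(I*b - I)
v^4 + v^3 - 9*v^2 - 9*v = v*(v - 3)*(v + 1)*(v + 3)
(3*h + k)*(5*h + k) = 15*h^2 + 8*h*k + k^2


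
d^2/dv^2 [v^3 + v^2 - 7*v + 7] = 6*v + 2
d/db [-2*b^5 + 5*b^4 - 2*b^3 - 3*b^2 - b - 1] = -10*b^4 + 20*b^3 - 6*b^2 - 6*b - 1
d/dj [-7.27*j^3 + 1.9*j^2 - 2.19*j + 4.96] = -21.81*j^2 + 3.8*j - 2.19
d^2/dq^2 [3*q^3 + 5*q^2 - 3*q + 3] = 18*q + 10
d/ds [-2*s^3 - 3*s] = -6*s^2 - 3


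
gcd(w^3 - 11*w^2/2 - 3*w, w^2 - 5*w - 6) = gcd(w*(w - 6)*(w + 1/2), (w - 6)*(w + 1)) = w - 6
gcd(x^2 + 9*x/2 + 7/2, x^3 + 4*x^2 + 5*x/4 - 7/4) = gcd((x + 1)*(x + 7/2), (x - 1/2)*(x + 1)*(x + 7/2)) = x^2 + 9*x/2 + 7/2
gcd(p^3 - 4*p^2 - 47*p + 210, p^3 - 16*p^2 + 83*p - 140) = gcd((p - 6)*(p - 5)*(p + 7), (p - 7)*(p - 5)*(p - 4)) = p - 5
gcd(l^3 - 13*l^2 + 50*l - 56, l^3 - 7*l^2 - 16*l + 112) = l^2 - 11*l + 28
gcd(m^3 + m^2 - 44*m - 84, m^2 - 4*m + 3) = 1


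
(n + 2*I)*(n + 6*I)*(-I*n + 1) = -I*n^3 + 9*n^2 + 20*I*n - 12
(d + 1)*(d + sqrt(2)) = d^2 + d + sqrt(2)*d + sqrt(2)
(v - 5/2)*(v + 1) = v^2 - 3*v/2 - 5/2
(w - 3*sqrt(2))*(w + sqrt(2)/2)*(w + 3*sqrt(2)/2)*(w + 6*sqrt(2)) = w^4 + 5*sqrt(2)*w^3 - 45*w^2/2 - 135*sqrt(2)*w/2 - 54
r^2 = r^2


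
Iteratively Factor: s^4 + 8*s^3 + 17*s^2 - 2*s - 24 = (s + 2)*(s^3 + 6*s^2 + 5*s - 12) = (s + 2)*(s + 4)*(s^2 + 2*s - 3) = (s - 1)*(s + 2)*(s + 4)*(s + 3)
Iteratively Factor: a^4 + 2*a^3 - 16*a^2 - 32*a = (a + 2)*(a^3 - 16*a) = a*(a + 2)*(a^2 - 16) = a*(a - 4)*(a + 2)*(a + 4)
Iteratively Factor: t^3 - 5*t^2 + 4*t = (t)*(t^2 - 5*t + 4) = t*(t - 1)*(t - 4)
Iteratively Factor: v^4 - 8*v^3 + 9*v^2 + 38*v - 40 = (v - 5)*(v^3 - 3*v^2 - 6*v + 8) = (v - 5)*(v - 4)*(v^2 + v - 2) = (v - 5)*(v - 4)*(v - 1)*(v + 2)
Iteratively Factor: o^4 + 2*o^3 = (o)*(o^3 + 2*o^2) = o*(o + 2)*(o^2) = o^2*(o + 2)*(o)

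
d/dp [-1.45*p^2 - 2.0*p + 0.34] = -2.9*p - 2.0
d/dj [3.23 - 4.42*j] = -4.42000000000000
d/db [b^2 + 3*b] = 2*b + 3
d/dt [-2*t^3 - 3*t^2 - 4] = 6*t*(-t - 1)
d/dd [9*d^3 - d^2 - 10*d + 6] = 27*d^2 - 2*d - 10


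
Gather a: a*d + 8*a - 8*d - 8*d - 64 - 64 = a*(d + 8) - 16*d - 128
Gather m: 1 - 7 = -6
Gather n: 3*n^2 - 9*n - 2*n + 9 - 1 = 3*n^2 - 11*n + 8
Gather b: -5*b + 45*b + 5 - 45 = 40*b - 40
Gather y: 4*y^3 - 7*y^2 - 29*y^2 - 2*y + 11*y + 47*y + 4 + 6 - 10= 4*y^3 - 36*y^2 + 56*y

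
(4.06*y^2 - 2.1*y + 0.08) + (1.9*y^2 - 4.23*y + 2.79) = 5.96*y^2 - 6.33*y + 2.87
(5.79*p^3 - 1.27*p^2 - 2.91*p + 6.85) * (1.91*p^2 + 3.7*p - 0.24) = 11.0589*p^5 + 18.9973*p^4 - 11.6467*p^3 + 2.6213*p^2 + 26.0434*p - 1.644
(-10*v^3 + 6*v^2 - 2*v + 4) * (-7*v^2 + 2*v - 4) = 70*v^5 - 62*v^4 + 66*v^3 - 56*v^2 + 16*v - 16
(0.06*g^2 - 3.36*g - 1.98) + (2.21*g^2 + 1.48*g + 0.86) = 2.27*g^2 - 1.88*g - 1.12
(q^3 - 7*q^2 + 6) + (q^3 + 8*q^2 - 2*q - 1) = 2*q^3 + q^2 - 2*q + 5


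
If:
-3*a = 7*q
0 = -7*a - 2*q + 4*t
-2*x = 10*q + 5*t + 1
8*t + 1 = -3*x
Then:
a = 28/403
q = -12/403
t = 43/403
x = -249/403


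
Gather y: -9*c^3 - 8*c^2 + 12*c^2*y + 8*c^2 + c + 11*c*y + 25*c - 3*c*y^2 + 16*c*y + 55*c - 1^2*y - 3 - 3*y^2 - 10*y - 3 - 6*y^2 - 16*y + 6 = -9*c^3 + 81*c + y^2*(-3*c - 9) + y*(12*c^2 + 27*c - 27)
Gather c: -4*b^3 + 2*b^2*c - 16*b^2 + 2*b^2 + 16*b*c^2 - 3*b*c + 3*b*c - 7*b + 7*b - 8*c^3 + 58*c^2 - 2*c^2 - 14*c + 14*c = -4*b^3 + 2*b^2*c - 14*b^2 - 8*c^3 + c^2*(16*b + 56)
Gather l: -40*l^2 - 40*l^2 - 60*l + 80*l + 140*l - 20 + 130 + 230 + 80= -80*l^2 + 160*l + 420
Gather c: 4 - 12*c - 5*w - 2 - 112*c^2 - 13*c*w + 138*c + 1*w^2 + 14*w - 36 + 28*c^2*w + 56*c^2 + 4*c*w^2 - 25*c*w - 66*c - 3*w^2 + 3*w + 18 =c^2*(28*w - 56) + c*(4*w^2 - 38*w + 60) - 2*w^2 + 12*w - 16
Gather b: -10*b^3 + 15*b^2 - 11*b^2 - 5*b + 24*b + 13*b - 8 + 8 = -10*b^3 + 4*b^2 + 32*b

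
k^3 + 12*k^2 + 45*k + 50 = (k + 2)*(k + 5)^2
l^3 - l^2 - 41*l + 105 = (l - 5)*(l - 3)*(l + 7)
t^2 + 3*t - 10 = (t - 2)*(t + 5)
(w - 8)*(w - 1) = w^2 - 9*w + 8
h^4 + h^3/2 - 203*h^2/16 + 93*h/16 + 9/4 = (h - 3)*(h - 3/4)*(h + 1/4)*(h + 4)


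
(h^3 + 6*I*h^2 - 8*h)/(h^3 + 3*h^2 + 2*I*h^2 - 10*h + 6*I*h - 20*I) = h*(h + 4*I)/(h^2 + 3*h - 10)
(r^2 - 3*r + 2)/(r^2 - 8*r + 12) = (r - 1)/(r - 6)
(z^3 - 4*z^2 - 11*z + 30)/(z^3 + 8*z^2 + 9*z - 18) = (z^2 - 7*z + 10)/(z^2 + 5*z - 6)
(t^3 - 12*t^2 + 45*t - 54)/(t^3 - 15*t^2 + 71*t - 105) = (t^2 - 9*t + 18)/(t^2 - 12*t + 35)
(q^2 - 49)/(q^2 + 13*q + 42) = (q - 7)/(q + 6)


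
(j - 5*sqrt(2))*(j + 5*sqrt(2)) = j^2 - 50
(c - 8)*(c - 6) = c^2 - 14*c + 48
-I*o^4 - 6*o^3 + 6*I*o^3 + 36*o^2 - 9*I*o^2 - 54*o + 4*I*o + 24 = (o - 4)*(o - 1)*(o - 6*I)*(-I*o + I)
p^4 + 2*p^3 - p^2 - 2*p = p*(p - 1)*(p + 1)*(p + 2)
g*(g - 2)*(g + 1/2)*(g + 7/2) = g^4 + 2*g^3 - 25*g^2/4 - 7*g/2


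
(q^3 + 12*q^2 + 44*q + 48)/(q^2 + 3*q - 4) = (q^2 + 8*q + 12)/(q - 1)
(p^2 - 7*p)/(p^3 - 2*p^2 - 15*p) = (7 - p)/(-p^2 + 2*p + 15)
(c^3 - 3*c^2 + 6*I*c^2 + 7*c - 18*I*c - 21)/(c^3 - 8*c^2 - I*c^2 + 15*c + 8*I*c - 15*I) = (c + 7*I)/(c - 5)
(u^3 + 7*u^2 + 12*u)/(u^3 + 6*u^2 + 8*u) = (u + 3)/(u + 2)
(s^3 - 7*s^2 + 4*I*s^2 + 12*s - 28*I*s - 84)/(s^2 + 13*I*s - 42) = (s^2 - s*(7 + 2*I) + 14*I)/(s + 7*I)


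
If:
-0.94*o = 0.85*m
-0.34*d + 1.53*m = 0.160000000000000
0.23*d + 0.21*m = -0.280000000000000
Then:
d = -1.09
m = -0.14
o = 0.12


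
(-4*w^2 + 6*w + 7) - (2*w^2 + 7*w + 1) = -6*w^2 - w + 6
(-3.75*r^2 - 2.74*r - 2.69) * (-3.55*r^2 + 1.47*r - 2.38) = 13.3125*r^4 + 4.2145*r^3 + 14.4467*r^2 + 2.5669*r + 6.4022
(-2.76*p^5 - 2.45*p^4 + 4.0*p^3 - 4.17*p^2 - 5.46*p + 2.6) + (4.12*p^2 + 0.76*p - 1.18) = -2.76*p^5 - 2.45*p^4 + 4.0*p^3 - 0.0499999999999998*p^2 - 4.7*p + 1.42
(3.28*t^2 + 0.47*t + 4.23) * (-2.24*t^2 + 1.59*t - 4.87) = -7.3472*t^4 + 4.1624*t^3 - 24.7015*t^2 + 4.4368*t - 20.6001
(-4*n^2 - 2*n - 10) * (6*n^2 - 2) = -24*n^4 - 12*n^3 - 52*n^2 + 4*n + 20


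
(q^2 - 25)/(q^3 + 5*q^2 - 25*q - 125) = 1/(q + 5)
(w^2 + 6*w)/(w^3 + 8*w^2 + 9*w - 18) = w/(w^2 + 2*w - 3)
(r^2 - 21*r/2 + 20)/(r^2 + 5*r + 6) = (r^2 - 21*r/2 + 20)/(r^2 + 5*r + 6)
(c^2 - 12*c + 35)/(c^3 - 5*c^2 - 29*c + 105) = (c - 5)/(c^2 + 2*c - 15)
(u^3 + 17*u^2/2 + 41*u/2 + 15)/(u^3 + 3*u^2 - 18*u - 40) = (u + 3/2)/(u - 4)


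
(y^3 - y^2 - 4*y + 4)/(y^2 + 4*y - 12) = (y^2 + y - 2)/(y + 6)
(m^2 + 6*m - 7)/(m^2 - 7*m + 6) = (m + 7)/(m - 6)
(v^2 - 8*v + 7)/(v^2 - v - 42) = (v - 1)/(v + 6)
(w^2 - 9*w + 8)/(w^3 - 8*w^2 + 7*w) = (w - 8)/(w*(w - 7))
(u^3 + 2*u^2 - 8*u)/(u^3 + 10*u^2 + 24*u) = (u - 2)/(u + 6)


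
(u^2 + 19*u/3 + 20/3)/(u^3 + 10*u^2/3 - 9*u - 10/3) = (3*u + 4)/(3*u^2 - 5*u - 2)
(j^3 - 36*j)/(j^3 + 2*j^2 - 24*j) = (j - 6)/(j - 4)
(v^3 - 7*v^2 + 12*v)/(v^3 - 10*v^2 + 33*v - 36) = v/(v - 3)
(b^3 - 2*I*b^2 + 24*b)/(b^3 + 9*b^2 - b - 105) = b*(b^2 - 2*I*b + 24)/(b^3 + 9*b^2 - b - 105)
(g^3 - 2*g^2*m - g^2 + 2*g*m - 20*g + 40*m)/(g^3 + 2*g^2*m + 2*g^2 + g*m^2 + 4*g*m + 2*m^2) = (g^3 - 2*g^2*m - g^2 + 2*g*m - 20*g + 40*m)/(g^3 + 2*g^2*m + 2*g^2 + g*m^2 + 4*g*m + 2*m^2)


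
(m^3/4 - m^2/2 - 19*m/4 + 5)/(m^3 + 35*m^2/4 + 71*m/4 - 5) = (m^2 - 6*m + 5)/(4*m^2 + 19*m - 5)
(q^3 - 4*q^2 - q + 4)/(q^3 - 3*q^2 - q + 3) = (q - 4)/(q - 3)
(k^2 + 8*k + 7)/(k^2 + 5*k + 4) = (k + 7)/(k + 4)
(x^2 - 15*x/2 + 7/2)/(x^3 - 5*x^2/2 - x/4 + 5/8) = 4*(x - 7)/(4*x^2 - 8*x - 5)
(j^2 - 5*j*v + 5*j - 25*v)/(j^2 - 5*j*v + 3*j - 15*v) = (j + 5)/(j + 3)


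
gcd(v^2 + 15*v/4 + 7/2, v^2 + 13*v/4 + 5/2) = v + 2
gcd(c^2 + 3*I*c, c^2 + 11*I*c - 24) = c + 3*I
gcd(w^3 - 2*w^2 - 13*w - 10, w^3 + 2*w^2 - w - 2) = w^2 + 3*w + 2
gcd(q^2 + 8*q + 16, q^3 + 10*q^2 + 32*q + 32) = q^2 + 8*q + 16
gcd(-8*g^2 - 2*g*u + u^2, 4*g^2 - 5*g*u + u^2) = -4*g + u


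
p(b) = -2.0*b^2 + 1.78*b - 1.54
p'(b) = 1.78 - 4.0*b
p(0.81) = -1.41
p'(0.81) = -1.46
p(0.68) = -1.25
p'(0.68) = -0.94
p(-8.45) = -159.39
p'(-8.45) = 35.58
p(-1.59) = -9.43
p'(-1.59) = 8.14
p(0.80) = -1.40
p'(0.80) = -1.42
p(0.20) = -1.26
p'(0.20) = 0.98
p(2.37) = -8.56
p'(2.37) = -7.70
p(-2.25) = -15.67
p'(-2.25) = 10.78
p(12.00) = -268.18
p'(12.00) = -46.22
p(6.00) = -62.86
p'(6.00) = -22.22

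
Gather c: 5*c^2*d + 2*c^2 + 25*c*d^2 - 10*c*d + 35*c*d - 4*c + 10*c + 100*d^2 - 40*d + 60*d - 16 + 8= c^2*(5*d + 2) + c*(25*d^2 + 25*d + 6) + 100*d^2 + 20*d - 8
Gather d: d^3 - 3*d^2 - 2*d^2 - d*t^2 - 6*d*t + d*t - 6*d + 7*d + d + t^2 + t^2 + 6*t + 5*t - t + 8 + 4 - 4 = d^3 - 5*d^2 + d*(-t^2 - 5*t + 2) + 2*t^2 + 10*t + 8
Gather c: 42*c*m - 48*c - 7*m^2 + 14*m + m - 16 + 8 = c*(42*m - 48) - 7*m^2 + 15*m - 8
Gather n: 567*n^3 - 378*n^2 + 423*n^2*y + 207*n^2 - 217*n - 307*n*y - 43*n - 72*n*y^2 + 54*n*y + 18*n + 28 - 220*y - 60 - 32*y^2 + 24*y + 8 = 567*n^3 + n^2*(423*y - 171) + n*(-72*y^2 - 253*y - 242) - 32*y^2 - 196*y - 24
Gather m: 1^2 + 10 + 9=20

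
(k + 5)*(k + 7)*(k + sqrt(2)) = k^3 + sqrt(2)*k^2 + 12*k^2 + 12*sqrt(2)*k + 35*k + 35*sqrt(2)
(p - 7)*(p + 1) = p^2 - 6*p - 7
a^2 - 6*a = a*(a - 6)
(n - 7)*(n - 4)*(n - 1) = n^3 - 12*n^2 + 39*n - 28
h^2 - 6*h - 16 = (h - 8)*(h + 2)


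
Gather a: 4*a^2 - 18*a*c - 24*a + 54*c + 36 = 4*a^2 + a*(-18*c - 24) + 54*c + 36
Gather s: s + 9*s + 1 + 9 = 10*s + 10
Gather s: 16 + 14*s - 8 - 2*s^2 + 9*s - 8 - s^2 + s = -3*s^2 + 24*s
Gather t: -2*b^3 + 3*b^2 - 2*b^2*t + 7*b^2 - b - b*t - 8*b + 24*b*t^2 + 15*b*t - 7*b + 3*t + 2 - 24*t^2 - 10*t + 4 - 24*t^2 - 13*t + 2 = -2*b^3 + 10*b^2 - 16*b + t^2*(24*b - 48) + t*(-2*b^2 + 14*b - 20) + 8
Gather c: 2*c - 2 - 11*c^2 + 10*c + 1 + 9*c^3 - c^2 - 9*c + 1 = 9*c^3 - 12*c^2 + 3*c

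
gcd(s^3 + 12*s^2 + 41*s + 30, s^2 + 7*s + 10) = s + 5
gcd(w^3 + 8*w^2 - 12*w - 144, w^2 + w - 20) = w - 4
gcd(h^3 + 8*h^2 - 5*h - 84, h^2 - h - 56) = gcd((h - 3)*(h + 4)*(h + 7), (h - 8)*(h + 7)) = h + 7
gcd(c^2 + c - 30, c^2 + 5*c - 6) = c + 6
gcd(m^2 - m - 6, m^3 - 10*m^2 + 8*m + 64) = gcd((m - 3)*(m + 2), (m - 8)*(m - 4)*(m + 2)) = m + 2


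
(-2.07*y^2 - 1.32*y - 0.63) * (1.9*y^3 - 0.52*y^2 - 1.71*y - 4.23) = -3.933*y^5 - 1.4316*y^4 + 3.0291*y^3 + 11.3409*y^2 + 6.6609*y + 2.6649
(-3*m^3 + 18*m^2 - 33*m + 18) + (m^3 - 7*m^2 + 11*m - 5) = -2*m^3 + 11*m^2 - 22*m + 13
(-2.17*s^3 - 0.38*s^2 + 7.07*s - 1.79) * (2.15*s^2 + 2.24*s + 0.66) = -4.6655*s^5 - 5.6778*s^4 + 12.9171*s^3 + 11.7375*s^2 + 0.6566*s - 1.1814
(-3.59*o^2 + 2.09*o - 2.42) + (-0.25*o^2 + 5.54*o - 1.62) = -3.84*o^2 + 7.63*o - 4.04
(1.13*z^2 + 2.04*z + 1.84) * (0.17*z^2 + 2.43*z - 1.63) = 0.1921*z^4 + 3.0927*z^3 + 3.4281*z^2 + 1.146*z - 2.9992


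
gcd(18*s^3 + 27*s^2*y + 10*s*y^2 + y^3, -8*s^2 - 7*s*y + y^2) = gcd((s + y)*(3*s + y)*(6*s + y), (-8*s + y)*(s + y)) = s + y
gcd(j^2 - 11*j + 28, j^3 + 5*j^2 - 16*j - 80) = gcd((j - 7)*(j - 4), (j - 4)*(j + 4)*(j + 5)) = j - 4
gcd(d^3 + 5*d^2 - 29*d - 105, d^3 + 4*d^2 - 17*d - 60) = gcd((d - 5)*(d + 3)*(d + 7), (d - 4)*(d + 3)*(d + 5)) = d + 3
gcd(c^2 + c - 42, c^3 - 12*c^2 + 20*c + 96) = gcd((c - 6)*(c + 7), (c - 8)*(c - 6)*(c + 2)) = c - 6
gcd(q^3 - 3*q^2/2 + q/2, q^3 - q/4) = q^2 - q/2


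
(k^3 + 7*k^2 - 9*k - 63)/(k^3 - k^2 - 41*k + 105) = (k + 3)/(k - 5)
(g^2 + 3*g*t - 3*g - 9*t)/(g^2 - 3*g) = (g + 3*t)/g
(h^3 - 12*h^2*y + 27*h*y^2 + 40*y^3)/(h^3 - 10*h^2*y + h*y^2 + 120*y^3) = (h + y)/(h + 3*y)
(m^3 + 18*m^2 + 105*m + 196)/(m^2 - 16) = (m^2 + 14*m + 49)/(m - 4)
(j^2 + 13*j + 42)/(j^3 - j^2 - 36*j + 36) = (j + 7)/(j^2 - 7*j + 6)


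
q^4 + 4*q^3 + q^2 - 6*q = q*(q - 1)*(q + 2)*(q + 3)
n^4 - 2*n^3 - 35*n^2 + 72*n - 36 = (n - 6)*(n - 1)^2*(n + 6)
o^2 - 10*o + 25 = (o - 5)^2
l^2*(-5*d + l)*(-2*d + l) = 10*d^2*l^2 - 7*d*l^3 + l^4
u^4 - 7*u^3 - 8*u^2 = u^2*(u - 8)*(u + 1)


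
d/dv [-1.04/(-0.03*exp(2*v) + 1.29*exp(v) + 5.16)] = (1.3416 - 0.0624*exp(v))*exp(v)/(-0.03*exp(2*v) + 1.29*exp(v) + 5.16)^2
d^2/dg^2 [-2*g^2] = -4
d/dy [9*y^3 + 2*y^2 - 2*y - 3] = 27*y^2 + 4*y - 2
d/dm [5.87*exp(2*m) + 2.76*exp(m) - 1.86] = (11.74*exp(m) + 2.76)*exp(m)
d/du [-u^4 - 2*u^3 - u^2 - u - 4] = -4*u^3 - 6*u^2 - 2*u - 1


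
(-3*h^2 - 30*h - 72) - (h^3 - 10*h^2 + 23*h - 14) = -h^3 + 7*h^2 - 53*h - 58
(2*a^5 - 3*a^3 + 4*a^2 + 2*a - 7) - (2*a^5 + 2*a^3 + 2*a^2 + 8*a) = -5*a^3 + 2*a^2 - 6*a - 7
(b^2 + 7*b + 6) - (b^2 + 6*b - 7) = b + 13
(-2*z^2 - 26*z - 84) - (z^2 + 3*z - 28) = -3*z^2 - 29*z - 56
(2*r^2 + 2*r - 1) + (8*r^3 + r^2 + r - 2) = 8*r^3 + 3*r^2 + 3*r - 3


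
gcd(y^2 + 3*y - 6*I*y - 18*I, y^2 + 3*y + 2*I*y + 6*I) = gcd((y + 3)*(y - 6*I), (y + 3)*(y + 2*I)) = y + 3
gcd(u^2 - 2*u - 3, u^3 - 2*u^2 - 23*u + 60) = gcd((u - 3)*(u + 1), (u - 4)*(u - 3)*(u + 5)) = u - 3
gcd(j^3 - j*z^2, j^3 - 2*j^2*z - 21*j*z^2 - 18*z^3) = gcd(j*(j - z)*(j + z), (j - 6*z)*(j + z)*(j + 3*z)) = j + z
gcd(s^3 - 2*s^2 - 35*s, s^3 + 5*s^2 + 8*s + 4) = 1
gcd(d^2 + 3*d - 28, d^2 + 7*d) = d + 7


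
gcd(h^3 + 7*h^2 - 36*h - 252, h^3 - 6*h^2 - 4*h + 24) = h - 6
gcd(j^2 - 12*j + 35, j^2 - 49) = j - 7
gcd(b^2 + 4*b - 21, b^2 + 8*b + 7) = b + 7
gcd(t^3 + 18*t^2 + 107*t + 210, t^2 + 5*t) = t + 5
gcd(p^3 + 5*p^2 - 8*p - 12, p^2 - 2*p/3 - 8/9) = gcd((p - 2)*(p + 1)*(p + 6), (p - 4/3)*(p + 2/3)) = 1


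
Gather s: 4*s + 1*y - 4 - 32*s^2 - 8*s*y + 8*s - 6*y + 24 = -32*s^2 + s*(12 - 8*y) - 5*y + 20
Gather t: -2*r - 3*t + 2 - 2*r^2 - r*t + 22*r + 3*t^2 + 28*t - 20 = -2*r^2 + 20*r + 3*t^2 + t*(25 - r) - 18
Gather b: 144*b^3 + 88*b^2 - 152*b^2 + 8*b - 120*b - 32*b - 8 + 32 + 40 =144*b^3 - 64*b^2 - 144*b + 64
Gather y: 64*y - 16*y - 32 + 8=48*y - 24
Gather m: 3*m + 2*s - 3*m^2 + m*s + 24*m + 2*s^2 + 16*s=-3*m^2 + m*(s + 27) + 2*s^2 + 18*s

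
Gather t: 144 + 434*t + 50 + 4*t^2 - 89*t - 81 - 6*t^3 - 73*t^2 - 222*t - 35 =-6*t^3 - 69*t^2 + 123*t + 78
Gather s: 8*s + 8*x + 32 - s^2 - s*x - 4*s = -s^2 + s*(4 - x) + 8*x + 32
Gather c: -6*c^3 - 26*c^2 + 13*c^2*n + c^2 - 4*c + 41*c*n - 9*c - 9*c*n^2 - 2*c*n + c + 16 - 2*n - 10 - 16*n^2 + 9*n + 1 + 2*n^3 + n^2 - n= -6*c^3 + c^2*(13*n - 25) + c*(-9*n^2 + 39*n - 12) + 2*n^3 - 15*n^2 + 6*n + 7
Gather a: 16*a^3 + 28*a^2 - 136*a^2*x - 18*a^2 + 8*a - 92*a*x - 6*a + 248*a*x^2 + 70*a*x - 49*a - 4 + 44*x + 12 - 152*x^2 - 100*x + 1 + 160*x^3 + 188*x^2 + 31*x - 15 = 16*a^3 + a^2*(10 - 136*x) + a*(248*x^2 - 22*x - 47) + 160*x^3 + 36*x^2 - 25*x - 6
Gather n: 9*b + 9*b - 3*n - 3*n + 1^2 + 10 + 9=18*b - 6*n + 20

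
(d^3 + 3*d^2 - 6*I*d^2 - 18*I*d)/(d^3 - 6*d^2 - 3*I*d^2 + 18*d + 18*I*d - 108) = d*(d + 3)/(d^2 + 3*d*(-2 + I) - 18*I)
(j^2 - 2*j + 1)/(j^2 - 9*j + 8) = (j - 1)/(j - 8)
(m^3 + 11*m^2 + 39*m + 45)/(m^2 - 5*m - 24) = (m^2 + 8*m + 15)/(m - 8)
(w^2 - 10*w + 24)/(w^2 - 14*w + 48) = (w - 4)/(w - 8)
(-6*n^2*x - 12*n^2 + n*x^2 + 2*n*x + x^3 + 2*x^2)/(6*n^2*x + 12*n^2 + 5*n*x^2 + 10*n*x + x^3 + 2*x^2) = (-2*n + x)/(2*n + x)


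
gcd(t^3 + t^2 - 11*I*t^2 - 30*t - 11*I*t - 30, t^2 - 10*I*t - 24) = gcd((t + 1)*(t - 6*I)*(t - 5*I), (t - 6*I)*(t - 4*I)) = t - 6*I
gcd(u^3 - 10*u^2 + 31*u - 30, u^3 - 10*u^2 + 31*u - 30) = u^3 - 10*u^2 + 31*u - 30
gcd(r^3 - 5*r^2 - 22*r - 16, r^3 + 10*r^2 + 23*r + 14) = r^2 + 3*r + 2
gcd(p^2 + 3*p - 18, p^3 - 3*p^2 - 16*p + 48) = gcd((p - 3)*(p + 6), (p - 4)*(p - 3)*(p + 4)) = p - 3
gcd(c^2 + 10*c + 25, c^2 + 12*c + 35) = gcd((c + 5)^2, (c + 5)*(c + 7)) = c + 5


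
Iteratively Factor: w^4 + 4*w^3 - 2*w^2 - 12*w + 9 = (w + 3)*(w^3 + w^2 - 5*w + 3) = (w - 1)*(w + 3)*(w^2 + 2*w - 3) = (w - 1)^2*(w + 3)*(w + 3)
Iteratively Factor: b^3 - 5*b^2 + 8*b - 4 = (b - 2)*(b^2 - 3*b + 2) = (b - 2)*(b - 1)*(b - 2)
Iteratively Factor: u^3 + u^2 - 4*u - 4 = (u + 1)*(u^2 - 4) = (u + 1)*(u + 2)*(u - 2)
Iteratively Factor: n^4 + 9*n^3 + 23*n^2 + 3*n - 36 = (n + 3)*(n^3 + 6*n^2 + 5*n - 12) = (n + 3)*(n + 4)*(n^2 + 2*n - 3) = (n - 1)*(n + 3)*(n + 4)*(n + 3)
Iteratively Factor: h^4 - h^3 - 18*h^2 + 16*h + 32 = (h + 4)*(h^3 - 5*h^2 + 2*h + 8) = (h - 4)*(h + 4)*(h^2 - h - 2) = (h - 4)*(h + 1)*(h + 4)*(h - 2)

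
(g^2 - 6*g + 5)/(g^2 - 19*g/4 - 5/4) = 4*(g - 1)/(4*g + 1)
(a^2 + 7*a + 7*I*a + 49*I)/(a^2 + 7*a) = (a + 7*I)/a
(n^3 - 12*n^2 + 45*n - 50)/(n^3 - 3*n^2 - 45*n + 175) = (n - 2)/(n + 7)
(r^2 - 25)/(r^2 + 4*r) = (r^2 - 25)/(r*(r + 4))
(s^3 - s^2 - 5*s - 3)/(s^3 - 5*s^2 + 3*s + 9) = (s + 1)/(s - 3)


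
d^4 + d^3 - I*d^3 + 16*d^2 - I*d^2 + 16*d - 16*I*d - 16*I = (d + 1)*(d - 4*I)*(d - I)*(d + 4*I)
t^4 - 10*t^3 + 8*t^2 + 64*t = t*(t - 8)*(t - 4)*(t + 2)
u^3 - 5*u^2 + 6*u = u*(u - 3)*(u - 2)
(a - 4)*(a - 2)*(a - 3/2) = a^3 - 15*a^2/2 + 17*a - 12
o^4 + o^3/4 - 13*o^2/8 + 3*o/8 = o*(o - 1)*(o - 1/4)*(o + 3/2)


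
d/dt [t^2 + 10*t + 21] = 2*t + 10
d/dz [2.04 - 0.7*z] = -0.700000000000000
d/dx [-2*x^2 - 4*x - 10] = -4*x - 4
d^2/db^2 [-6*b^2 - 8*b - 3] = -12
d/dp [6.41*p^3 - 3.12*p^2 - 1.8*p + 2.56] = 19.23*p^2 - 6.24*p - 1.8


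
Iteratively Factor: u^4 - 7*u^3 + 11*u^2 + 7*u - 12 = (u - 3)*(u^3 - 4*u^2 - u + 4) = (u - 3)*(u + 1)*(u^2 - 5*u + 4) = (u - 4)*(u - 3)*(u + 1)*(u - 1)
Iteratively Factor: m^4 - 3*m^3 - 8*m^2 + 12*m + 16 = (m - 2)*(m^3 - m^2 - 10*m - 8) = (m - 4)*(m - 2)*(m^2 + 3*m + 2) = (m - 4)*(m - 2)*(m + 2)*(m + 1)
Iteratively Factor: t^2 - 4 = (t + 2)*(t - 2)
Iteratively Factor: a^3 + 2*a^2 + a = (a + 1)*(a^2 + a) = (a + 1)^2*(a)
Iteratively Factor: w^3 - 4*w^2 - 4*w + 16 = (w - 2)*(w^2 - 2*w - 8) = (w - 4)*(w - 2)*(w + 2)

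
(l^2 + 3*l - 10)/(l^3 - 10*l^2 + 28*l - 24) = (l + 5)/(l^2 - 8*l + 12)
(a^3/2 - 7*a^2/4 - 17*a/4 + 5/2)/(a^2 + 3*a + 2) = (2*a^2 - 11*a + 5)/(4*(a + 1))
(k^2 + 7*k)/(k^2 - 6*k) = (k + 7)/(k - 6)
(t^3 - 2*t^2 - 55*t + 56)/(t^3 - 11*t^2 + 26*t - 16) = (t + 7)/(t - 2)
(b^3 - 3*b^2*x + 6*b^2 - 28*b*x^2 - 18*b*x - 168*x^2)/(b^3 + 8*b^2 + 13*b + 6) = (b^2 - 3*b*x - 28*x^2)/(b^2 + 2*b + 1)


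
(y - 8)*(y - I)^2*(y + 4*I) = y^4 - 8*y^3 + 2*I*y^3 + 7*y^2 - 16*I*y^2 - 56*y - 4*I*y + 32*I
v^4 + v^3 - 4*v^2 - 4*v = v*(v - 2)*(v + 1)*(v + 2)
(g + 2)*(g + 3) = g^2 + 5*g + 6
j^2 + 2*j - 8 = (j - 2)*(j + 4)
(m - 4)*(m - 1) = m^2 - 5*m + 4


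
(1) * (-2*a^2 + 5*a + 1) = -2*a^2 + 5*a + 1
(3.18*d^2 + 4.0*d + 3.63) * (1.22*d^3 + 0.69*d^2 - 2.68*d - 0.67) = 3.8796*d^5 + 7.0742*d^4 - 1.3338*d^3 - 10.3459*d^2 - 12.4084*d - 2.4321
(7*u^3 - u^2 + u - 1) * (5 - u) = -7*u^4 + 36*u^3 - 6*u^2 + 6*u - 5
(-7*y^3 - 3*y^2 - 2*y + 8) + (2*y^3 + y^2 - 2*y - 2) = -5*y^3 - 2*y^2 - 4*y + 6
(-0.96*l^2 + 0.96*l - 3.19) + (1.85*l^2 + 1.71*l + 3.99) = 0.89*l^2 + 2.67*l + 0.8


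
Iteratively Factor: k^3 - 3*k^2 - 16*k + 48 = (k - 3)*(k^2 - 16) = (k - 4)*(k - 3)*(k + 4)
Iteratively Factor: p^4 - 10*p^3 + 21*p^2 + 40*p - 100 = (p - 5)*(p^3 - 5*p^2 - 4*p + 20) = (p - 5)*(p - 2)*(p^2 - 3*p - 10) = (p - 5)^2*(p - 2)*(p + 2)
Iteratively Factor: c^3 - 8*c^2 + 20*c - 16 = (c - 2)*(c^2 - 6*c + 8) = (c - 2)^2*(c - 4)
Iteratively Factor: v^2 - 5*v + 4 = (v - 4)*(v - 1)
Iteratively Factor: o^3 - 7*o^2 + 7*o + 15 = (o + 1)*(o^2 - 8*o + 15) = (o - 3)*(o + 1)*(o - 5)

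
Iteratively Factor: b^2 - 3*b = (b)*(b - 3)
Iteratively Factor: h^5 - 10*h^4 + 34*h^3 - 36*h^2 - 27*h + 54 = (h - 3)*(h^4 - 7*h^3 + 13*h^2 + 3*h - 18) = (h - 3)^2*(h^3 - 4*h^2 + h + 6) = (h - 3)^3*(h^2 - h - 2) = (h - 3)^3*(h - 2)*(h + 1)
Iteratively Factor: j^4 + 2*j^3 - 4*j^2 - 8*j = (j + 2)*(j^3 - 4*j) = j*(j + 2)*(j^2 - 4) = j*(j + 2)^2*(j - 2)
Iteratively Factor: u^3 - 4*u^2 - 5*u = (u)*(u^2 - 4*u - 5) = u*(u + 1)*(u - 5)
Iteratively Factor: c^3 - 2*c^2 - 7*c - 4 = (c + 1)*(c^2 - 3*c - 4) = (c + 1)^2*(c - 4)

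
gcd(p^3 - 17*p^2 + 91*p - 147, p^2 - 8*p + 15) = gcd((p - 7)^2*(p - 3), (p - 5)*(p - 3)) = p - 3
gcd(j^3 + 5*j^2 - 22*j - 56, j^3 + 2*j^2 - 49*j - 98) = j^2 + 9*j + 14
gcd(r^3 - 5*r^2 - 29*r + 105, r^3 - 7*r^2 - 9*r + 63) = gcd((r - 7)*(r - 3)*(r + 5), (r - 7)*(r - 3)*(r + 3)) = r^2 - 10*r + 21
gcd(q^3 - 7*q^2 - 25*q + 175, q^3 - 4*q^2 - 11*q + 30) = q - 5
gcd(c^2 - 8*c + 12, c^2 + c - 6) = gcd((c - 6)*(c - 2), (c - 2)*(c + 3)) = c - 2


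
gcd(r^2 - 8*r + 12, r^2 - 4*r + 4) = r - 2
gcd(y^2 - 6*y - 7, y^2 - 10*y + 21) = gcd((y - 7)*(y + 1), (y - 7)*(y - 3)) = y - 7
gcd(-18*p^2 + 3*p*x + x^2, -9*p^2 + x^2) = -3*p + x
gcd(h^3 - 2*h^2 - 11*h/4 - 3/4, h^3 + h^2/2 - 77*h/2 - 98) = 1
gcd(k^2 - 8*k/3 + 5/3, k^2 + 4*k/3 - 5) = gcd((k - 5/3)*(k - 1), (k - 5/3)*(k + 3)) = k - 5/3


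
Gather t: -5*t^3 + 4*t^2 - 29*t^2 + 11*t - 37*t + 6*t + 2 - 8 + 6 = -5*t^3 - 25*t^2 - 20*t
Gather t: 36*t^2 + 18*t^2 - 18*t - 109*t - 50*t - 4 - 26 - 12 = 54*t^2 - 177*t - 42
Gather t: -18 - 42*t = -42*t - 18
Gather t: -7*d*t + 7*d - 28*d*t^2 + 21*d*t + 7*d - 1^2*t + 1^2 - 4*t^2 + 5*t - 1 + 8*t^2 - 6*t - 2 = 14*d + t^2*(4 - 28*d) + t*(14*d - 2) - 2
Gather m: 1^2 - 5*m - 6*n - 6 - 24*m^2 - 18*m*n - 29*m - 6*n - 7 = -24*m^2 + m*(-18*n - 34) - 12*n - 12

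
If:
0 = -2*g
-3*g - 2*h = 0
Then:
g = 0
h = 0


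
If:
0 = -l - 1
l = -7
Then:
No Solution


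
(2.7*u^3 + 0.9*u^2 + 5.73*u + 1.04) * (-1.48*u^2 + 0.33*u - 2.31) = -3.996*u^5 - 0.441*u^4 - 14.4204*u^3 - 1.7273*u^2 - 12.8931*u - 2.4024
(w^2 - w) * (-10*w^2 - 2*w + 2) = -10*w^4 + 8*w^3 + 4*w^2 - 2*w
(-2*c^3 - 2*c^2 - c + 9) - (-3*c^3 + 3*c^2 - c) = c^3 - 5*c^2 + 9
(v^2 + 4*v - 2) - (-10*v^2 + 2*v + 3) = 11*v^2 + 2*v - 5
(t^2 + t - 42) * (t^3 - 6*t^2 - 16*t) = t^5 - 5*t^4 - 64*t^3 + 236*t^2 + 672*t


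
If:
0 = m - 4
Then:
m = 4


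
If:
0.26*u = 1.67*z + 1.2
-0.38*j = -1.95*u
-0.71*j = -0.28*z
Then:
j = -0.29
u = -0.06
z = -0.73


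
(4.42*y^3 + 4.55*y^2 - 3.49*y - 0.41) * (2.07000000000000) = 9.1494*y^3 + 9.4185*y^2 - 7.2243*y - 0.8487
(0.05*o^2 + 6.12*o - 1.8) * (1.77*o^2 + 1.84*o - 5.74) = 0.0885*o^4 + 10.9244*o^3 + 7.7878*o^2 - 38.4408*o + 10.332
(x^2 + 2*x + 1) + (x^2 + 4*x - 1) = 2*x^2 + 6*x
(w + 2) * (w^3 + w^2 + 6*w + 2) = w^4 + 3*w^3 + 8*w^2 + 14*w + 4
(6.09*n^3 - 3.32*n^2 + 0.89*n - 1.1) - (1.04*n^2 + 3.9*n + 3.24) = 6.09*n^3 - 4.36*n^2 - 3.01*n - 4.34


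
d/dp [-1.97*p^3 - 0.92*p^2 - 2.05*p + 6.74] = -5.91*p^2 - 1.84*p - 2.05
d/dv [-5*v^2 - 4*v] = -10*v - 4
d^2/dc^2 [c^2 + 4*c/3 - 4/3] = 2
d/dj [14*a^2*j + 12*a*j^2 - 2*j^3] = 14*a^2 + 24*a*j - 6*j^2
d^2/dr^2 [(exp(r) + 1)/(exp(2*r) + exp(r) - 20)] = (exp(4*r) + 3*exp(3*r) + 123*exp(2*r) + 101*exp(r) + 420)*exp(r)/(exp(6*r) + 3*exp(5*r) - 57*exp(4*r) - 119*exp(3*r) + 1140*exp(2*r) + 1200*exp(r) - 8000)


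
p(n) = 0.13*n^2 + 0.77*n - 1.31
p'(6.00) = 2.33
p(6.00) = 7.99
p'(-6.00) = -0.79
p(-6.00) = -1.25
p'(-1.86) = 0.29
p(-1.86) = -2.29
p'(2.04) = 1.30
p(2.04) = 0.80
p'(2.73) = 1.48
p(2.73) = 1.76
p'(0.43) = 0.88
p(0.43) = -0.95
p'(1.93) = 1.27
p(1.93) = 0.66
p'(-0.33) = 0.68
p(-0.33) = -1.55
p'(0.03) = 0.78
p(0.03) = -1.29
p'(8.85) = 3.07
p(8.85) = 15.69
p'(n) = 0.26*n + 0.77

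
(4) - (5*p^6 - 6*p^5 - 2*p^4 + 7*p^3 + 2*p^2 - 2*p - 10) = -5*p^6 + 6*p^5 + 2*p^4 - 7*p^3 - 2*p^2 + 2*p + 14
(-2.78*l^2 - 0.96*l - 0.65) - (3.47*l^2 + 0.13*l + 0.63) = -6.25*l^2 - 1.09*l - 1.28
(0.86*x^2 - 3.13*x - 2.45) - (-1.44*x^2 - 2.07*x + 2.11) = 2.3*x^2 - 1.06*x - 4.56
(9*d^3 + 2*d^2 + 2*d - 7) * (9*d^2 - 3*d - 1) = 81*d^5 - 9*d^4 + 3*d^3 - 71*d^2 + 19*d + 7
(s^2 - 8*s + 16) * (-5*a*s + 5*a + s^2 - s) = -5*a*s^3 + 45*a*s^2 - 120*a*s + 80*a + s^4 - 9*s^3 + 24*s^2 - 16*s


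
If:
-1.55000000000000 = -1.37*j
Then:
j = 1.13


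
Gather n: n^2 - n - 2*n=n^2 - 3*n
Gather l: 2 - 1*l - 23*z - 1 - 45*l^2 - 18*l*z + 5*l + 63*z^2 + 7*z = -45*l^2 + l*(4 - 18*z) + 63*z^2 - 16*z + 1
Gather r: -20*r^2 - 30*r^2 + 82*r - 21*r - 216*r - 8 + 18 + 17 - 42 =-50*r^2 - 155*r - 15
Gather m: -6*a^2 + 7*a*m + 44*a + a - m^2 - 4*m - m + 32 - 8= -6*a^2 + 45*a - m^2 + m*(7*a - 5) + 24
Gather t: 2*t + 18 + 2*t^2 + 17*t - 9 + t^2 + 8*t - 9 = 3*t^2 + 27*t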